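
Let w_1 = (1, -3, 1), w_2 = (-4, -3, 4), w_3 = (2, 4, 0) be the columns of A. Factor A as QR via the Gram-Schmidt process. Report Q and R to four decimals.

Q = [[0.3015, -0.8308, 0.4679], [-0.9045, -0.0940, 0.4159], [0.3015, 0.5486, 0.7798]], R = [[3.3166, 2.7136, -3.0151], [0.0000, 5.7997, -2.0377], [0.0000, 0.0000, 2.5994]]

w_1 = (1, -3, 1); ‖w_1‖ = 3.3166, so e_1 = (0.3015, -0.9045, 0.3015).
e_1·w_2 = 0.3015·(-4) + (-0.9045)·(-3) + 0.3015·4 = 2.7136.
u_2 = w_2 − 2.7136·e_1 = (-4.8182, -0.5455, 3.1818).
‖u_2‖ = 5.7997, so e_2 = (-0.8308, -0.0940, 0.5486).
e_1·w_3 = 0.3015·2 + (-0.9045)·4 + 0.3015·0 = -3.0151; e_2·w_3 = (-0.8308)·2 + (-0.0940)·4 + 0.5486·0 = -2.0377.
u_3 = w_3 + 3.0151·e_1 + 2.0377·e_2 = (1.2162, 1.0811, 2.0270).
‖u_3‖ = 2.5994, so e_3 = (0.4679, 0.4159, 0.7798).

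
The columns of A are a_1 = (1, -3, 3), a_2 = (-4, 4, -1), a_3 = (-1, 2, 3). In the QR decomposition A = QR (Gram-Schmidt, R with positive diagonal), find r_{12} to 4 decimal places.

e_1 = a_1/‖a_1‖ = (1, -3, 3)/4.3589 = (0.2294, -0.6882, 0.6882).
r_{12} = e_1·a_2 = -4.3589.

r_{12} = -4.3589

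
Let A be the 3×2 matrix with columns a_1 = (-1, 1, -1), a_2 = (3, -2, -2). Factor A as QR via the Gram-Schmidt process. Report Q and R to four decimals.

Q = [[-0.5774, 0.5345], [0.5774, -0.2673], [-0.5774, -0.8018]], R = [[1.7321, -1.7321], [0.0000, 3.7417]]

a_1 = (-1, 1, -1); ‖a_1‖ = 1.7321, so e_1 = (-0.5774, 0.5774, -0.5774).
e_1·a_2 = (-0.5774)·3 + 0.5774·(-2) + (-0.5774)·(-2) = -1.7321.
u_2 = a_2 + 1.7321·e_1 = (2.0000, -1.0000, -3.0000).
‖u_2‖ = 3.7417, so e_2 = (0.5345, -0.2673, -0.8018).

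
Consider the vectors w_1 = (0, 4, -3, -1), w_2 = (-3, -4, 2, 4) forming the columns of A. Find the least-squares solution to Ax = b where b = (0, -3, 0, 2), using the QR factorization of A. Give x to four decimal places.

e_1 = w_1/‖w_1‖ = (0, 4, -3, -1)/5.0990 = (0.0000, 0.7845, -0.5883, -0.1961).
r_{12} = e_1·w_2 = -5.0990.
u_2 = w_2 + 5.0990·e_1 = (-3.0000, 0.0000, -1.0000, 3.0000).
‖u_2‖ = 4.3589, so e_2 = (-0.6882, 0.0000, -0.2294, 0.6882).
Qᵀb = (-2.7456, 1.3765).
Back-substitute: x_2 = 1.3765/4.3589 = 0.3158.
x_1 = (-2.7456 + 5.0990·0.3158)/5.0990 = -0.2227.

x = (-0.2227, 0.3158)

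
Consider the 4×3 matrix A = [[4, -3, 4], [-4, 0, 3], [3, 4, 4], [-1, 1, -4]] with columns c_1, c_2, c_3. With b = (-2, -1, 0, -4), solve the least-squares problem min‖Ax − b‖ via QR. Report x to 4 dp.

c_1 = (4, -4, 3, -1); ‖c_1‖ = 6.4807, so e_1 = (0.6172, -0.6172, 0.4629, -0.1543).
e_1·c_2 = 0.6172·(-3) + (-0.6172)·0 + 0.4629·4 + (-0.1543)·1 = -0.1543.
u_2 = c_2 + 0.1543·e_1 = (-2.9048, -0.0952, 4.0714, 0.9762).
‖u_2‖ = 5.0967, so e_2 = (-0.5699, -0.0187, 0.7988, 0.1915).
e_1·c_3 = 0.6172·4 + (-0.6172)·3 + 0.4629·4 + (-0.1543)·(-4) = 3.0861; e_2·c_3 = (-0.5699)·4 + (-0.0187)·3 + 0.7988·4 + 0.1915·(-4) = 0.0934.
u_3 = c_3 − 3.0861·e_1 − 0.0934·e_2 = (2.1485, 4.9065, 2.4968, -3.5417).
‖u_3‖ = 6.8897, so e_3 = (0.3118, 0.7122, 0.3624, -0.5141).
Qᵀb = (0.0000, 0.3924, 0.7204).
Back-substitute: x_3 = 0.7204/6.8897 = 0.1046.
x_2 = (0.3924 − 0.0934·0.1046)/5.0967 = 0.0751.
x_1 = (0.0000 + 0.1543·0.0751 − 3.0861·0.1046)/6.4807 = -0.0480.

x = (-0.0480, 0.0751, 0.1046)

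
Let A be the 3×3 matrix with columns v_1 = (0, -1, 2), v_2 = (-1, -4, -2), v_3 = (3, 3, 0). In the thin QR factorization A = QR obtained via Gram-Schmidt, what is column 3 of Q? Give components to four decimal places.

v_1 = (0, -1, 2); ‖v_1‖ = 2.2361, so q_1 = (0.0000, -0.4472, 0.8944).
q_1·v_2 = 0.0000·(-1) + (-0.4472)·(-4) + 0.8944·(-2) = 0.0000.
u_2 = v_2 + 0.0000·q_1 = (-1.0000, -4.0000, -2.0000).
‖u_2‖ = 4.5826, so q_2 = (-0.2182, -0.8729, -0.4364).
q_1·v_3 = 0.0000·3 + (-0.4472)·3 + 0.8944·0 = -1.3416; q_2·v_3 = (-0.2182)·3 + (-0.8729)·3 + (-0.4364)·0 = -3.2733.
u_3 = v_3 + 1.3416·q_1 + 3.2733·q_2 = (2.2857, -0.4571, -0.2286).
‖u_3‖ = 2.3422, so q_3 = (0.9759, -0.1952, -0.0976).

q_3 = (0.9759, -0.1952, -0.0976)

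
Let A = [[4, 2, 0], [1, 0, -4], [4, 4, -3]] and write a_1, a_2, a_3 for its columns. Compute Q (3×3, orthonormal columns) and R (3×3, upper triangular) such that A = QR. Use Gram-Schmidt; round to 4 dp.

Q = [[0.6963, -0.5698, 0.4364], [0.1741, -0.4558, -0.8729], [0.6963, 0.6838, -0.2182]], R = [[5.7446, 4.1779, -2.7852], [0.0000, 1.5954, -0.2279], [0.0000, 0.0000, 4.1461]]

a_1 = (4, 1, 4); ‖a_1‖ = 5.7446, so q_1 = (0.6963, 0.1741, 0.6963).
q_1·a_2 = 0.6963·2 + 0.1741·0 + 0.6963·4 = 4.1779.
u_2 = a_2 − 4.1779·q_1 = (-0.9091, -0.7273, 1.0909).
‖u_2‖ = 1.5954, so q_2 = (-0.5698, -0.4558, 0.6838).
q_1·a_3 = 0.6963·0 + 0.1741·(-4) + 0.6963·(-3) = -2.7852; q_2·a_3 = (-0.5698)·0 + (-0.4558)·(-4) + 0.6838·(-3) = -0.2279.
u_3 = a_3 + 2.7852·q_1 + 0.2279·q_2 = (1.8095, -3.6190, -0.9048).
‖u_3‖ = 4.1461, so q_3 = (0.4364, -0.8729, -0.2182).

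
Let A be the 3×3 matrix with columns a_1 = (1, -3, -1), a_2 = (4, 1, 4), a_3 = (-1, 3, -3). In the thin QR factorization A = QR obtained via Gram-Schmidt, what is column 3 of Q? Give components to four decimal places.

e_3 = (0.5846, 0.4252, -0.6909)

a_1 = (1, -3, -1); ‖a_1‖ = 3.3166, so e_1 = (0.3015, -0.9045, -0.3015).
e_1·a_2 = 0.3015·4 + (-0.9045)·1 + (-0.3015)·4 = -0.9045.
u_2 = a_2 + 0.9045·e_1 = (4.2727, 0.1818, 3.7273).
‖u_2‖ = 5.6729, so e_2 = (0.7532, 0.0321, 0.6570).
e_1·a_3 = 0.3015·(-1) + (-0.9045)·3 + (-0.3015)·(-3) = -2.1106; e_2·a_3 = 0.7532·(-1) + 0.0321·3 + 0.6570·(-3) = -2.6281.
u_3 = a_3 + 2.1106·e_1 + 2.6281·e_2 = (1.6158, 1.1751, -1.9096).
‖u_3‖ = 2.7638, so e_3 = (0.5846, 0.4252, -0.6909).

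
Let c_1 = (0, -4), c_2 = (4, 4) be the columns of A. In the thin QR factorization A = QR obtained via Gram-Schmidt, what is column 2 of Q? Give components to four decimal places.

q_1 = c_1/‖c_1‖ = (0, -4)/4.0000 = (0.0000, -1.0000).
r_{12} = q_1·c_2 = -4.0000.
u_2 = c_2 + 4.0000·q_1 = (4.0000, 0.0000).
‖u_2‖ = 4.0000, so q_2 = (1.0000, 0.0000).

q_2 = (1.0000, 0.0000)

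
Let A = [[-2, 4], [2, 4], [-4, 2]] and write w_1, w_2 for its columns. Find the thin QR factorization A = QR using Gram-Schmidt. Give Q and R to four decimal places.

Q = [[-0.4082, 0.5774], [0.4082, 0.8083], [-0.8165, 0.1155]], R = [[4.8990, -1.6330], [0.0000, 5.7735]]

q_1 = w_1/‖w_1‖ = (-2, 2, -4)/4.8990 = (-0.4082, 0.4082, -0.8165).
r_{12} = q_1·w_2 = -1.6330.
u_2 = w_2 + 1.6330·q_1 = (3.3333, 4.6667, 0.6667).
‖u_2‖ = 5.7735, so q_2 = (0.5774, 0.8083, 0.1155).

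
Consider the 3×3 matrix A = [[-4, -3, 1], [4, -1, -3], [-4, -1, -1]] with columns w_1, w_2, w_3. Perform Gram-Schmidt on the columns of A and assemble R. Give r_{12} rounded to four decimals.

w_1 = (-4, 4, -4); ‖w_1‖ = 6.9282, so e_1 = (-0.5774, 0.5774, -0.5774).
r_{12} = e_1·w_2 = 1.7321.

r_{12} = 1.7321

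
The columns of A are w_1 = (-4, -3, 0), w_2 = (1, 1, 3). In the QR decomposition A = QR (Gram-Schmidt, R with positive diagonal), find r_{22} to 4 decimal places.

r_{22} = 3.0067

q_1 = w_1/‖w_1‖ = (-4, -3, 0)/5.0000 = (-0.8000, -0.6000, 0.0000).
r_{12} = q_1·w_2 = -1.4000.
u_2 = w_2 + 1.4000·q_1 = (-0.1200, 0.1600, 3.0000).
r_{22} = ‖u_2‖ = 3.0067.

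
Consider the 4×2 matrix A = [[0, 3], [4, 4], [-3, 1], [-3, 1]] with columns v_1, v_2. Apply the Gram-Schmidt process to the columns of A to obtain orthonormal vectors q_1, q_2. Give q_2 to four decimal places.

q_2 = (0.6116, 0.5756, 0.3838, 0.3838)

q_1 = v_1/‖v_1‖ = (0, 4, -3, -3)/5.8310 = (0.0000, 0.6860, -0.5145, -0.5145).
r_{12} = q_1·v_2 = 1.7150.
u_2 = v_2 − 1.7150·q_1 = (3.0000, 2.8235, 1.8824, 1.8824).
‖u_2‖ = 4.9050, so q_2 = (0.6116, 0.5756, 0.3838, 0.3838).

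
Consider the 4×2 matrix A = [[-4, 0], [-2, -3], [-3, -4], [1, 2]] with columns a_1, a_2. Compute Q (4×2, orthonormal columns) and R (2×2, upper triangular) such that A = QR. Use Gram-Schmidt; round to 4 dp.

Q = [[-0.7303, 0.6737], [-0.3651, -0.4211], [-0.5477, -0.5053], [0.1826, 0.3369]], R = [[5.4772, 3.6515], [0.0000, 3.9581]]

a_1 = (-4, -2, -3, 1); ‖a_1‖ = 5.4772, so e_1 = (-0.7303, -0.3651, -0.5477, 0.1826).
e_1·a_2 = (-0.7303)·0 + (-0.3651)·(-3) + (-0.5477)·(-4) + 0.1826·2 = 3.6515.
u_2 = a_2 − 3.6515·e_1 = (2.6667, -1.6667, -2.0000, 1.3333).
‖u_2‖ = 3.9581, so e_2 = (0.6737, -0.4211, -0.5053, 0.3369).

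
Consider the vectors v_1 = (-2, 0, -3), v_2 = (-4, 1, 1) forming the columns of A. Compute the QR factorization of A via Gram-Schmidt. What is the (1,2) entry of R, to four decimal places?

q_1 = v_1/‖v_1‖ = (-2, 0, -3)/3.6056 = (-0.5547, 0.0000, -0.8321).
r_{12} = q_1·v_2 = 1.3868.

r_{12} = 1.3868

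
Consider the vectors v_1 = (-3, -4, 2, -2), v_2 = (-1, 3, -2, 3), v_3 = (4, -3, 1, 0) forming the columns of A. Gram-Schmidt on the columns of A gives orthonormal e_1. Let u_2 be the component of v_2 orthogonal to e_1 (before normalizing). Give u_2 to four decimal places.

e_1 = v_1/‖v_1‖ = (-3, -4, 2, -2)/5.7446 = (-0.5222, -0.6963, 0.3482, -0.3482).
r_{12} = e_1·v_2 = -3.3075.
u_2 = v_2 + 3.3075·e_1 = (-2.7273, 0.6970, -0.8485, 1.8485).

u_2 = (-2.7273, 0.6970, -0.8485, 1.8485)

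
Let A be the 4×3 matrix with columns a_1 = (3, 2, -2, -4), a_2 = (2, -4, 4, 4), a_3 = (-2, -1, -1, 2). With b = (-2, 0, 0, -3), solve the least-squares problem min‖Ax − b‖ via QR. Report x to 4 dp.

a_1 = (3, 2, -2, -4); ‖a_1‖ = 5.7446, so e_1 = (0.5222, 0.3482, -0.3482, -0.6963).
e_1·a_2 = 0.5222·2 + 0.3482·(-4) + (-0.3482)·4 + (-0.6963)·4 = -4.5260.
u_2 = a_2 + 4.5260·e_1 = (4.3636, -2.4242, 2.4242, 0.8485).
‖u_2‖ = 5.6138, so e_2 = (0.7773, -0.4318, 0.4318, 0.1511).
e_1·a_3 = 0.5222·(-2) + 0.3482·(-1) + (-0.3482)·(-1) + (-0.6963)·2 = -2.4371; e_2·a_3 = 0.7773·(-2) + (-0.4318)·(-1) + 0.4318·(-1) + 0.1511·2 = -1.2523.
u_3 = a_3 + 2.4371·e_1 + 1.2523·e_2 = (0.2462, -0.6923, -1.3077, 0.4923).
‖u_3‖ = 1.5787, so e_3 = (0.1559, -0.4385, -0.8283, 0.3118).
Qᵀb = (1.0445, -2.0080, -1.2474).
Back-substitute: x_3 = -1.2474/1.5787 = -0.7901.
x_2 = (-2.0080 + 1.2523·(-0.7901))/5.6138 = -0.5340.
x_1 = (1.0445 + 4.5260·(-0.5340) + 2.4371·(-0.7901))/5.7446 = -0.5741.

x = (-0.5741, -0.5340, -0.7901)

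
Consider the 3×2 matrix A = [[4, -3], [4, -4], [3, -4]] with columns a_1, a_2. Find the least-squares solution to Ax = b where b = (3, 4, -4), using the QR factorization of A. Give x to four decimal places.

a_1 = (4, 4, 3); ‖a_1‖ = 6.4031, so q_1 = (0.6247, 0.6247, 0.4685).
q_1·a_2 = 0.6247·(-3) + 0.6247·(-4) + 0.4685·(-4) = -6.2470.
u_2 = a_2 + 6.2470·q_1 = (0.9024, -0.0976, -1.0732).
‖u_2‖ = 1.4056, so q_2 = (0.6420, -0.0694, -0.7635).
Qᵀb = (2.4988, 4.7026).
Back-substitute: x_2 = 4.7026/1.4056 = 3.3457.
x_1 = (2.4988 + 6.2470·3.3457)/6.4031 = 3.6543.

x = (3.6543, 3.3457)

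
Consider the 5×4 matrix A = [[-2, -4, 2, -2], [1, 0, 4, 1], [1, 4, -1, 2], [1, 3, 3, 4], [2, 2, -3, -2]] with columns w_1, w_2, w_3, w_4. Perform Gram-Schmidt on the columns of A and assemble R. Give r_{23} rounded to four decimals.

r_{23} = -0.5991

w_1 = (-2, 1, 1, 1, 2); ‖w_1‖ = 3.3166, so e_1 = (-0.6030, 0.3015, 0.3015, 0.3015, 0.6030).
e_1·w_2 = (-0.6030)·(-4) + 0.3015·0 + 0.3015·4 + 0.3015·3 + 0.6030·2 = 5.7287.
u_2 = w_2 − 5.7287·e_1 = (-0.5455, -1.7273, 2.2727, 1.2727, -1.4545).
‖u_2‖ = 3.4902, so e_2 = (-0.1563, -0.4949, 0.6512, 0.3647, -0.4167).
r_{23} = e_2·w_3 = -0.5991.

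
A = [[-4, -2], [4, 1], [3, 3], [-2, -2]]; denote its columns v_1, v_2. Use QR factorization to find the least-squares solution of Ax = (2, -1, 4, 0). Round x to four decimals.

x = (-0.9459, 1.7027)

q_1 = v_1/‖v_1‖ = (-4, 4, 3, -2)/6.7082 = (-0.5963, 0.5963, 0.4472, -0.2981).
r_{12} = q_1·v_2 = 3.7268.
u_2 = v_2 − 3.7268·q_1 = (0.2222, -1.2222, 1.3333, -0.8889).
‖u_2‖ = 2.0276, so q_2 = (0.1096, -0.6028, 0.6576, -0.4384).
Qᵀb = (0.0000, 3.4524).
Back-substitute: x_2 = 3.4524/2.0276 = 1.7027.
x_1 = (0.0000 − 3.7268·1.7027)/6.7082 = -0.9459.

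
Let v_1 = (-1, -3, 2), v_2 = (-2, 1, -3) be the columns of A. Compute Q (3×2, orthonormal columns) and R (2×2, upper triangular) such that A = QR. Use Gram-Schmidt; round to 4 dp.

v_1 = (-1, -3, 2); ‖v_1‖ = 3.7417, so q_1 = (-0.2673, -0.8018, 0.5345).
q_1·v_2 = (-0.2673)·(-2) + (-0.8018)·1 + 0.5345·(-3) = -1.8708.
u_2 = v_2 + 1.8708·q_1 = (-2.5000, -0.5000, -2.0000).
‖u_2‖ = 3.2404, so q_2 = (-0.7715, -0.1543, -0.6172).

Q = [[-0.2673, -0.7715], [-0.8018, -0.1543], [0.5345, -0.6172]], R = [[3.7417, -1.8708], [0.0000, 3.2404]]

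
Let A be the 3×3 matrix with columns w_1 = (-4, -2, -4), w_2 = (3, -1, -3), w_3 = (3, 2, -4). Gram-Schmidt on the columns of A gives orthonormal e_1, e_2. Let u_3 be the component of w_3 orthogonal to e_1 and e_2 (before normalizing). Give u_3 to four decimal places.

w_1 = (-4, -2, -4); ‖w_1‖ = 6.0000, so e_1 = (-0.6667, -0.3333, -0.6667).
e_1·w_2 = (-0.6667)·3 + (-0.3333)·(-1) + (-0.6667)·(-3) = 0.3333.
u_2 = w_2 − 0.3333·e_1 = (3.2222, -0.8889, -2.7778).
‖u_2‖ = 4.3461, so e_2 = (0.7414, -0.2045, -0.6391).
e_1·w_3 = (-0.6667)·3 + (-0.3333)·2 + (-0.6667)·(-4) = 0.0000; e_2·w_3 = 0.7414·3 + (-0.2045)·2 + (-0.6391)·(-4) = 4.3717.
u_3 = w_3 + 0.0000·e_1 − 4.3717·e_2 = (-0.2412, 2.8941, -1.2059).

u_3 = (-0.2412, 2.8941, -1.2059)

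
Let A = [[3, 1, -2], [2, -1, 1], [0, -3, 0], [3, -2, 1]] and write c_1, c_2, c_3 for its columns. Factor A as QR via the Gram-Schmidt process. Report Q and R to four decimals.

c_1 = (3, 2, 0, 3); ‖c_1‖ = 4.6904, so q_1 = (0.6396, 0.4264, 0.0000, 0.6396).
q_1·c_2 = 0.6396·1 + 0.4264·(-1) + 0.0000·(-3) + 0.6396·(-2) = -1.0660.
u_2 = c_2 + 1.0660·q_1 = (1.6818, -0.5455, -3.0000, -1.3182).
‖u_2‖ = 3.7234, so q_2 = (0.4517, -0.1465, -0.8057, -0.3540).
q_1·c_3 = 0.6396·(-2) + 0.4264·1 + 0.0000·0 + 0.6396·1 = -0.2132; q_2·c_3 = 0.4517·(-2) + (-0.1465)·1 + (-0.8057)·0 + (-0.3540)·1 = -1.4039.
u_3 = c_3 + 0.2132·q_1 + 1.4039·q_2 = (-1.2295, 0.8852, -1.1311, 0.6393).
‖u_3‖ = 1.9959, so q_3 = (-0.6160, 0.4435, -0.5667, 0.3203).

Q = [[0.6396, 0.4517, -0.6160], [0.4264, -0.1465, 0.4435], [0.0000, -0.8057, -0.5667], [0.6396, -0.3540, 0.3203]], R = [[4.6904, -1.0660, -0.2132], [0.0000, 3.7234, -1.4039], [0.0000, 0.0000, 1.9959]]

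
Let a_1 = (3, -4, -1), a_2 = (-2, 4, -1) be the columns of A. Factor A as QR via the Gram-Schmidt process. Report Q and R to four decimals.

Q = [[0.5883, 0.2105], [-0.7845, 0.3828], [-0.1961, -0.8995]], R = [[5.0990, -4.1184], [0.0000, 2.0096]]

q_1 = a_1/‖a_1‖ = (3, -4, -1)/5.0990 = (0.5883, -0.7845, -0.1961).
r_{12} = q_1·a_2 = -4.1184.
u_2 = a_2 + 4.1184·q_1 = (0.4231, 0.7692, -1.8077).
‖u_2‖ = 2.0096, so q_2 = (0.2105, 0.3828, -0.8995).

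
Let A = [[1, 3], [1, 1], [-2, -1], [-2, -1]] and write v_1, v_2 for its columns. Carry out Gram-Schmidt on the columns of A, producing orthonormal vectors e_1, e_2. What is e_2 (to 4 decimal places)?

v_1 = (1, 1, -2, -2); ‖v_1‖ = 3.1623, so e_1 = (0.3162, 0.3162, -0.6325, -0.6325).
e_1·v_2 = 0.3162·3 + 0.3162·1 + (-0.6325)·(-1) + (-0.6325)·(-1) = 2.5298.
u_2 = v_2 − 2.5298·e_1 = (2.2000, 0.2000, 0.6000, 0.6000).
‖u_2‖ = 2.3664, so e_2 = (0.9297, 0.0845, 0.2535, 0.2535).

e_2 = (0.9297, 0.0845, 0.2535, 0.2535)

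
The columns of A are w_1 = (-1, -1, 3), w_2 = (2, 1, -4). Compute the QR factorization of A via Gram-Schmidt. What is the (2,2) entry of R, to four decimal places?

r_{22} = 0.7385

w_1 = (-1, -1, 3); ‖w_1‖ = 3.3166, so q_1 = (-0.3015, -0.3015, 0.9045).
q_1·w_2 = (-0.3015)·2 + (-0.3015)·1 + 0.9045·(-4) = -4.5227.
u_2 = w_2 + 4.5227·q_1 = (0.6364, -0.3636, 0.0909).
r_{22} = ‖u_2‖ = 0.7385.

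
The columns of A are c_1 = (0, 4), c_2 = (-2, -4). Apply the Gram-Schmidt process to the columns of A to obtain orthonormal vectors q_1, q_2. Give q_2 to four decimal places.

q_2 = (-1.0000, 0.0000)

c_1 = (0, 4); ‖c_1‖ = 4.0000, so q_1 = (0.0000, 1.0000).
q_1·c_2 = 0.0000·(-2) + 1.0000·(-4) = -4.0000.
u_2 = c_2 + 4.0000·q_1 = (-2.0000, 0.0000).
‖u_2‖ = 2.0000, so q_2 = (-1.0000, 0.0000).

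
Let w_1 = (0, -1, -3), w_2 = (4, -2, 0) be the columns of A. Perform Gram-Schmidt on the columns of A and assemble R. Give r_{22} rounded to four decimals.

r_{22} = 4.4272

w_1 = (0, -1, -3); ‖w_1‖ = 3.1623, so q_1 = (0.0000, -0.3162, -0.9487).
q_1·w_2 = 0.0000·4 + (-0.3162)·(-2) + (-0.9487)·0 = 0.6325.
u_2 = w_2 − 0.6325·q_1 = (4.0000, -1.8000, 0.6000).
r_{22} = ‖u_2‖ = 4.4272.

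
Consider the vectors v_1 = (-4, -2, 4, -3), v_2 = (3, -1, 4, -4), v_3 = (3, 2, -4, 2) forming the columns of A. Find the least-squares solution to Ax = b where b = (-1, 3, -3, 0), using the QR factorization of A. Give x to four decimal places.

v_1 = (-4, -2, 4, -3); ‖v_1‖ = 6.7082, so e_1 = (-0.5963, -0.2981, 0.5963, -0.4472).
e_1·v_2 = (-0.5963)·3 + (-0.2981)·(-1) + 0.5963·4 + (-0.4472)·(-4) = 2.6833.
u_2 = v_2 − 2.6833·e_1 = (4.6000, -0.2000, 2.4000, -2.8000).
‖u_2‖ = 5.8992, so e_2 = (0.7798, -0.0339, 0.4068, -0.4746).
e_1·v_3 = (-0.5963)·3 + (-0.2981)·2 + 0.5963·(-4) + (-0.4472)·2 = -5.6647; e_2·v_3 = 0.7798·3 + (-0.0339)·2 + 0.4068·(-4) + (-0.4746)·2 = -0.3051.
u_3 = v_3 + 5.6647·e_1 + 0.3051·e_2 = (-0.1398, 0.3008, -0.4981, -0.6782).
‖u_3‖ = 0.9044, so e_3 = (-0.1546, 0.3325, -0.5507, -0.7498).
Qᵀb = (-2.0870, -2.1020, 2.8044).
Back-substitute: x_3 = 2.8044/0.9044 = 3.1007.
x_2 = (-2.1020 + 0.3051·3.1007)/5.8992 = -0.1959.
x_1 = (-2.0870 − 2.6833·(-0.1959) + 5.6647·3.1007)/6.7082 = 2.3856.

x = (2.3856, -0.1959, 3.1007)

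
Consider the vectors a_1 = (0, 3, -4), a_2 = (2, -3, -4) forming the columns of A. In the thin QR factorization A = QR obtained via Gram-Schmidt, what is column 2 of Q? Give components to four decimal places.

e_2 = (0.3846, -0.7385, -0.5538)

a_1 = (0, 3, -4); ‖a_1‖ = 5.0000, so e_1 = (0.0000, 0.6000, -0.8000).
e_1·a_2 = 0.0000·2 + 0.6000·(-3) + (-0.8000)·(-4) = 1.4000.
u_2 = a_2 − 1.4000·e_1 = (2.0000, -3.8400, -2.8800).
‖u_2‖ = 5.2000, so e_2 = (0.3846, -0.7385, -0.5538).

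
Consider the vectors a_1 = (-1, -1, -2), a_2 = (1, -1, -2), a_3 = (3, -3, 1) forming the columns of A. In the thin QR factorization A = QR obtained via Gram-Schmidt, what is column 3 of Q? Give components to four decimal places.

e_3 = (0.0000, -0.8944, 0.4472)

e_1 = a_1/‖a_1‖ = (-1, -1, -2)/2.4495 = (-0.4082, -0.4082, -0.8165).
r_{12} = e_1·a_2 = 1.6330.
u_2 = a_2 − 1.6330·e_1 = (1.6667, -0.3333, -0.6667).
‖u_2‖ = 1.8257, so e_2 = (0.9129, -0.1826, -0.3651).
r_{13} = e_1·a_3 = -0.8165; r_{23} = e_2·a_3 = 2.9212.
u_3 = a_3 + 0.8165·e_1 − 2.9212·e_2 = (0.0000, -2.8000, 1.4000).
‖u_3‖ = 3.1305, so e_3 = (0.0000, -0.8944, 0.4472).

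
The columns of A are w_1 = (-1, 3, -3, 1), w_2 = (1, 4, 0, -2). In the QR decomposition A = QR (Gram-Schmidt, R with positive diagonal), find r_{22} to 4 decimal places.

r_{22} = 4.1170

w_1 = (-1, 3, -3, 1); ‖w_1‖ = 4.4721, so e_1 = (-0.2236, 0.6708, -0.6708, 0.2236).
e_1·w_2 = (-0.2236)·1 + 0.6708·4 + (-0.6708)·0 + 0.2236·(-2) = 2.0125.
u_2 = w_2 − 2.0125·e_1 = (1.4500, 2.6500, 1.3500, -2.4500).
r_{22} = ‖u_2‖ = 4.1170.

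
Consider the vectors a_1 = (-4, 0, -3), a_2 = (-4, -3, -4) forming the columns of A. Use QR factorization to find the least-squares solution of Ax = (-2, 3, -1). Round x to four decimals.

a_1 = (-4, 0, -3); ‖a_1‖ = 5.0000, so q_1 = (-0.8000, 0.0000, -0.6000).
q_1·a_2 = (-0.8000)·(-4) + 0.0000·(-3) + (-0.6000)·(-4) = 5.6000.
u_2 = a_2 − 5.6000·q_1 = (0.4800, -3.0000, -0.6400).
‖u_2‖ = 3.1048, so q_2 = (0.1546, -0.9662, -0.2061).
Qᵀb = (2.2000, -3.0018).
Back-substitute: x_2 = -3.0018/3.1048 = -0.9668.
x_1 = (2.2000 − 5.6000·(-0.9668))/5.0000 = 1.5228.

x = (1.5228, -0.9668)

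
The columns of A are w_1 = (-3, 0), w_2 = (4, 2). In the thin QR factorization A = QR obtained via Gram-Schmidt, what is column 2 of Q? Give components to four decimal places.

w_1 = (-3, 0); ‖w_1‖ = 3.0000, so e_1 = (-1.0000, 0.0000).
e_1·w_2 = (-1.0000)·4 + 0.0000·2 = -4.0000.
u_2 = w_2 + 4.0000·e_1 = (0.0000, 2.0000).
‖u_2‖ = 2.0000, so e_2 = (0.0000, 1.0000).

e_2 = (0.0000, 1.0000)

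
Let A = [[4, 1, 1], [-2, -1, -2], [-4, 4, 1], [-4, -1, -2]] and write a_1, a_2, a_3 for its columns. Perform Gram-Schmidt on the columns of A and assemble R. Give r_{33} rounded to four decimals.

r_{33} = 1.1577

a_1 = (4, -2, -4, -4); ‖a_1‖ = 7.2111, so q_1 = (0.5547, -0.2774, -0.5547, -0.5547).
q_1·a_2 = 0.5547·1 + (-0.2774)·(-1) + (-0.5547)·4 + (-0.5547)·(-1) = -0.8321.
u_2 = a_2 + 0.8321·q_1 = (1.4615, -1.2308, 3.5385, -1.4615).
‖u_2‖ = 4.2787, so q_2 = (0.3416, -0.2876, 0.8270, -0.3416).
q_1·a_3 = 0.5547·1 + (-0.2774)·(-2) + (-0.5547)·1 + (-0.5547)·(-2) = 1.6641; q_2·a_3 = 0.3416·1 + (-0.2876)·(-2) + 0.8270·1 + (-0.3416)·(-2) = 2.4270.
u_3 = a_3 − 1.6641·q_1 − 2.4270·q_2 = (-0.7521, -0.8403, -0.0840, -0.2479).
r_{33} = ‖u_3‖ = 1.1577.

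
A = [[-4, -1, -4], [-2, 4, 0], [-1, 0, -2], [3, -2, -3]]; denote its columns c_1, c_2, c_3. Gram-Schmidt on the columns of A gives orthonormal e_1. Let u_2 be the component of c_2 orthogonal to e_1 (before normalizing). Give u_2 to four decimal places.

u_2 = (-2.3333, 3.3333, -0.3333, -1.0000)

c_1 = (-4, -2, -1, 3); ‖c_1‖ = 5.4772, so e_1 = (-0.7303, -0.3651, -0.1826, 0.5477).
e_1·c_2 = (-0.7303)·(-1) + (-0.3651)·4 + (-0.1826)·0 + 0.5477·(-2) = -1.8257.
u_2 = c_2 + 1.8257·e_1 = (-2.3333, 3.3333, -0.3333, -1.0000).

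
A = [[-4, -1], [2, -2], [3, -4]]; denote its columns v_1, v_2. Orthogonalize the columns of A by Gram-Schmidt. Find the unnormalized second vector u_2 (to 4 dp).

u_2 = (-2.6552, -1.1724, -2.7586)

e_1 = v_1/‖v_1‖ = (-4, 2, 3)/5.3852 = (-0.7428, 0.3714, 0.5571).
r_{12} = e_1·v_2 = -2.2283.
u_2 = v_2 + 2.2283·e_1 = (-2.6552, -1.1724, -2.7586).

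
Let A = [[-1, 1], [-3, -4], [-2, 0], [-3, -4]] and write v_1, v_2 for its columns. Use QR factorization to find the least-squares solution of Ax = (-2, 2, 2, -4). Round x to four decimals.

x = (-0.0261, 0.2000)

e_1 = v_1/‖v_1‖ = (-1, -3, -2, -3)/4.7958 = (-0.2085, -0.6255, -0.4170, -0.6255).
r_{12} = e_1·v_2 = 4.7958.
u_2 = v_2 − 4.7958·e_1 = (2.0000, -1.0000, 2.0000, -1.0000).
‖u_2‖ = 3.1623, so e_2 = (0.6325, -0.3162, 0.6325, -0.3162).
Qᵀb = (0.8341, 0.6325).
Back-substitute: x_2 = 0.6325/3.1623 = 0.2000.
x_1 = (0.8341 − 4.7958·0.2000)/4.7958 = -0.0261.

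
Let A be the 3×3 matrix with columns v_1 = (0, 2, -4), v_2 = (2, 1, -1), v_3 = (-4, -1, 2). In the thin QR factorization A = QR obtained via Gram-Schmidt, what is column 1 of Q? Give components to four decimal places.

v_1 = (0, 2, -4); ‖v_1‖ = 4.4721, so e_1 = (0.0000, 0.4472, -0.8944).

e_1 = (0.0000, 0.4472, -0.8944)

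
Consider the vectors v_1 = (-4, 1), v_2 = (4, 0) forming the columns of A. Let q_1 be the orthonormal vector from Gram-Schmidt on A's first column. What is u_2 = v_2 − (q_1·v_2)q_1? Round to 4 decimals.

q_1 = v_1/‖v_1‖ = (-4, 1)/4.1231 = (-0.9701, 0.2425).
r_{12} = q_1·v_2 = -3.8806.
u_2 = v_2 + 3.8806·q_1 = (0.2353, 0.9412).

u_2 = (0.2353, 0.9412)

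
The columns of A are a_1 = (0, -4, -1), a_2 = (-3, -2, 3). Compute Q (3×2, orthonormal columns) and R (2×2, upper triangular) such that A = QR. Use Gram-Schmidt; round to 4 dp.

Q = [[0.0000, -0.6621], [-0.9701, -0.1818], [-0.2425, 0.7270]], R = [[4.1231, 1.2127], [0.0000, 4.5309]]

e_1 = a_1/‖a_1‖ = (0, -4, -1)/4.1231 = (0.0000, -0.9701, -0.2425).
r_{12} = e_1·a_2 = 1.2127.
u_2 = a_2 − 1.2127·e_1 = (-3.0000, -0.8235, 3.2941).
‖u_2‖ = 4.5309, so e_2 = (-0.6621, -0.1818, 0.7270).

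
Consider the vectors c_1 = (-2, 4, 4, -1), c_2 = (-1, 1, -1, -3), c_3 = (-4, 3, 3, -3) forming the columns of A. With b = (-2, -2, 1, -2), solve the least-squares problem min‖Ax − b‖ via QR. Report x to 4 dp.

x = (-1.2460, -0.6543, 1.4678)

e_1 = c_1/‖c_1‖ = (-2, 4, 4, -1)/6.0828 = (-0.3288, 0.6576, 0.6576, -0.1644).
r_{12} = e_1·c_2 = 0.8220.
u_2 = c_2 − 0.8220·e_1 = (-0.7297, 0.4595, -1.5405, -2.8649).
‖u_2‖ = 3.3652, so e_2 = (-0.2168, 0.1365, -0.4578, -0.8513).
r_{13} = e_1·c_3 = 5.7540; r_{23} = e_2·c_3 = 2.4576.
u_3 = c_3 − 5.7540·e_1 − 2.4576·e_2 = (-1.5752, -1.1193, 0.3413, 0.0382).
‖u_3‖ = 1.9627, so e_3 = (-0.8026, -0.5703, 0.1739, 0.0195).
Qᵀb = (0.3288, 1.4055, 2.8808).
Back-substitute: x_3 = 2.8808/1.9627 = 1.4678.
x_2 = (1.4055 − 2.4576·1.4678)/3.3652 = -0.6543.
x_1 = (0.3288 − 0.8220·(-0.6543) − 5.7540·1.4678)/6.0828 = -1.2460.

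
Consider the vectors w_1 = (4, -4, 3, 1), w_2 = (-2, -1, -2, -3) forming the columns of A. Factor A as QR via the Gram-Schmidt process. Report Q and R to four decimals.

w_1 = (4, -4, 3, 1); ‖w_1‖ = 6.4807, so e_1 = (0.6172, -0.6172, 0.4629, 0.1543).
e_1·w_2 = 0.6172·(-2) + (-0.6172)·(-1) + 0.4629·(-2) + 0.1543·(-3) = -2.0059.
u_2 = w_2 + 2.0059·e_1 = (-0.7619, -2.2381, -1.0714, -2.6905).
‖u_2‖ = 3.7385, so e_2 = (-0.2038, -0.5987, -0.2866, -0.7197).

Q = [[0.6172, -0.2038], [-0.6172, -0.5987], [0.4629, -0.2866], [0.1543, -0.7197]], R = [[6.4807, -2.0059], [0.0000, 3.7385]]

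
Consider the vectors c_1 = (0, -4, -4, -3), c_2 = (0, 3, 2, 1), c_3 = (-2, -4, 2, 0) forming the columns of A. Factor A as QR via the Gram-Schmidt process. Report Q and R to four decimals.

Q = [[0.0000, 0.0000, -0.5976], [-0.6247, 0.7217, -0.2390], [-0.6247, -0.2328, 0.5976], [-0.4685, -0.6519, -0.4781]], R = [[6.4031, -3.5920, 1.2494], [0.0000, 1.0476, -3.3525], [0.0000, 0.0000, 3.3466]]

e_1 = c_1/‖c_1‖ = (0, -4, -4, -3)/6.4031 = (0.0000, -0.6247, -0.6247, -0.4685).
r_{12} = e_1·c_2 = -3.5920.
u_2 = c_2 + 3.5920·e_1 = (0.0000, 0.7561, -0.2439, -0.6829).
‖u_2‖ = 1.0476, so e_2 = (0.0000, 0.7217, -0.2328, -0.6519).
r_{13} = e_1·c_3 = 1.2494; r_{23} = e_2·c_3 = -3.3525.
u_3 = c_3 − 1.2494·e_1 + 3.3525·e_2 = (-2.0000, -0.8000, 2.0000, -1.6000).
‖u_3‖ = 3.3466, so e_3 = (-0.5976, -0.2390, 0.5976, -0.4781).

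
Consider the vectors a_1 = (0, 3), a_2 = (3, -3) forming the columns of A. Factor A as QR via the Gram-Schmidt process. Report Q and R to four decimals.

Q = [[0.0000, 1.0000], [1.0000, 0.0000]], R = [[3.0000, -3.0000], [0.0000, 3.0000]]

a_1 = (0, 3); ‖a_1‖ = 3.0000, so q_1 = (0.0000, 1.0000).
q_1·a_2 = 0.0000·3 + 1.0000·(-3) = -3.0000.
u_2 = a_2 + 3.0000·q_1 = (3.0000, 0.0000).
‖u_2‖ = 3.0000, so q_2 = (1.0000, 0.0000).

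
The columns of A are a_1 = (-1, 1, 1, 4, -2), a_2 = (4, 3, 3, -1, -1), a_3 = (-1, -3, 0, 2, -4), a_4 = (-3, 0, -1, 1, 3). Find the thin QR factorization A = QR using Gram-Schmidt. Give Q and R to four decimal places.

Q = [[-0.2085, 0.6667, 0.1952, -0.3142], [0.2085, 0.5000, -0.6325, -0.3329], [0.2085, 0.5000, 0.0724, 0.8347], [0.8341, -0.1667, -0.1739, -0.0532], [-0.4170, -0.1667, -0.7255, 0.3016]], R = [[4.7958, 0.0000, 2.9192, 0.0000], [0.0000, 6.0000, -1.8333, -3.1667], [0.0000, 0.0000, 4.2564, -3.0085], [0.0000, 0.0000, 0.0000, 0.9597]]

a_1 = (-1, 1, 1, 4, -2); ‖a_1‖ = 4.7958, so e_1 = (-0.2085, 0.2085, 0.2085, 0.8341, -0.4170).
e_1·a_2 = (-0.2085)·4 + 0.2085·3 + 0.2085·3 + 0.8341·(-1) + (-0.4170)·(-1) = 0.0000.
u_2 = a_2 + 0.0000·e_1 = (4.0000, 3.0000, 3.0000, -1.0000, -1.0000).
‖u_2‖ = 6.0000, so e_2 = (0.6667, 0.5000, 0.5000, -0.1667, -0.1667).
e_1·a_3 = (-0.2085)·(-1) + 0.2085·(-3) + 0.2085·0 + 0.8341·2 + (-0.4170)·(-4) = 2.9192; e_2·a_3 = 0.6667·(-1) + 0.5000·(-3) + 0.5000·0 + (-0.1667)·2 + (-0.1667)·(-4) = -1.8333.
u_3 = a_3 − 2.9192·e_1 + 1.8333·e_2 = (0.8309, -2.6920, 0.3080, -0.7403, -3.0882).
‖u_3‖ = 4.2564, so e_3 = (0.1952, -0.6325, 0.0724, -0.1739, -0.7255).
e_1·a_4 = (-0.2085)·(-3) + 0.2085·0 + 0.2085·(-1) + 0.8341·1 + (-0.4170)·3 = 0.0000; e_2·a_4 = 0.6667·(-3) + 0.5000·0 + 0.5000·(-1) + (-0.1667)·1 + (-0.1667)·3 = -3.1667; e_3·a_4 = 0.1952·(-3) + (-0.6325)·0 + 0.0724·(-1) + (-0.1739)·1 + (-0.7255)·3 = -3.0085.
u_4 = a_4 − 0.0000·e_1 + 3.1667·e_2 + 3.0085·e_3 = (-0.3016, -0.3194, 0.8010, -0.0511, 0.2894).
‖u_4‖ = 0.9597, so e_4 = (-0.3142, -0.3329, 0.8347, -0.0532, 0.3016).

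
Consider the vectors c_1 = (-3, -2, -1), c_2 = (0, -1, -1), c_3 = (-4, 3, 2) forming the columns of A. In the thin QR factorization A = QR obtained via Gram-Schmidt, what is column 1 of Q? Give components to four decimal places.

q_1 = (-0.8018, -0.5345, -0.2673)

c_1 = (-3, -2, -1); ‖c_1‖ = 3.7417, so q_1 = (-0.8018, -0.5345, -0.2673).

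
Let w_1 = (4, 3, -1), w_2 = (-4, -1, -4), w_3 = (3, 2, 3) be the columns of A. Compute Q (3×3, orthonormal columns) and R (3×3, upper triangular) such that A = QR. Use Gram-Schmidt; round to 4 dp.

w_1 = (4, 3, -1); ‖w_1‖ = 5.0990, so q_1 = (0.7845, 0.5883, -0.1961).
q_1·w_2 = 0.7845·(-4) + 0.5883·(-1) + (-0.1961)·(-4) = -2.9417.
u_2 = w_2 + 2.9417·q_1 = (-1.6923, 0.7308, -4.5769).
‖u_2‖ = 4.9342, so q_2 = (-0.3430, 0.1481, -0.9276).
q_1·w_3 = 0.7845·3 + 0.5883·2 + (-0.1961)·3 = 2.9417; q_2·w_3 = (-0.3430)·3 + 0.1481·2 + (-0.9276)·3 = -3.5155.
u_3 = w_3 − 2.9417·q_1 + 3.5155·q_2 = (-0.5134, 0.7899, 0.3160).
‖u_3‖ = 0.9937, so q_3 = (-0.5167, 0.7949, 0.3180).

Q = [[0.7845, -0.3430, -0.5167], [0.5883, 0.1481, 0.7949], [-0.1961, -0.9276, 0.3180]], R = [[5.0990, -2.9417, 2.9417], [0.0000, 4.9342, -3.5155], [0.0000, 0.0000, 0.9937]]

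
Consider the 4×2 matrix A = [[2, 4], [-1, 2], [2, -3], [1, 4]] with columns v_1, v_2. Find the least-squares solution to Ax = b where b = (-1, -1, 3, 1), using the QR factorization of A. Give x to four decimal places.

x = (0.7235, -0.3088)

v_1 = (2, -1, 2, 1); ‖v_1‖ = 3.1623, so q_1 = (0.6325, -0.3162, 0.6325, 0.3162).
q_1·v_2 = 0.6325·4 + (-0.3162)·2 + 0.6325·(-3) + 0.3162·4 = 1.2649.
u_2 = v_2 − 1.2649·q_1 = (3.2000, 2.4000, -3.8000, 3.6000).
‖u_2‖ = 6.5879, so q_2 = (0.4857, 0.3643, -0.5768, 0.5465).
Qᵀb = (1.8974, -2.0340).
Back-substitute: x_2 = -2.0340/6.5879 = -0.3088.
x_1 = (1.8974 − 1.2649·(-0.3088))/3.1623 = 0.7235.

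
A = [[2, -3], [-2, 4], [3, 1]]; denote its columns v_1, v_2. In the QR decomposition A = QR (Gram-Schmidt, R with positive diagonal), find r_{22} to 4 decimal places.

r_{22} = 4.3454

v_1 = (2, -2, 3); ‖v_1‖ = 4.1231, so q_1 = (0.4851, -0.4851, 0.7276).
q_1·v_2 = 0.4851·(-3) + (-0.4851)·4 + 0.7276·1 = -2.6679.
u_2 = v_2 + 2.6679·q_1 = (-1.7059, 2.7059, 2.9412).
r_{22} = ‖u_2‖ = 4.3454.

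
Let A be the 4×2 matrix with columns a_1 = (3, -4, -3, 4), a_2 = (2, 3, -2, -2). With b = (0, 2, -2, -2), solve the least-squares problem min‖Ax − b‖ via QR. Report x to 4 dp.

x = (-0.0994, 0.6288)

e_1 = a_1/‖a_1‖ = (3, -4, -3, 4)/7.0711 = (0.4243, -0.5657, -0.4243, 0.5657).
r_{12} = e_1·a_2 = -1.1314.
u_2 = a_2 + 1.1314·e_1 = (2.4800, 2.3600, -2.4800, -1.3600).
‖u_2‖ = 4.4407, so e_2 = (0.5585, 0.5314, -0.5585, -0.3063).
Qᵀb = (-1.4142, 2.7923).
Back-substitute: x_2 = 2.7923/4.4407 = 0.6288.
x_1 = (-1.4142 + 1.1314·0.6288)/7.0711 = -0.0994.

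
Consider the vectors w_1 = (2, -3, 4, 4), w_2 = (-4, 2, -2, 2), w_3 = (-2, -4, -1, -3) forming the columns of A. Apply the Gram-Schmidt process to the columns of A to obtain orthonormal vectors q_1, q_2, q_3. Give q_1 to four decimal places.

q_1 = (0.2981, -0.4472, 0.5963, 0.5963)

q_1 = w_1/‖w_1‖ = (2, -3, 4, 4)/6.7082 = (0.2981, -0.4472, 0.5963, 0.5963).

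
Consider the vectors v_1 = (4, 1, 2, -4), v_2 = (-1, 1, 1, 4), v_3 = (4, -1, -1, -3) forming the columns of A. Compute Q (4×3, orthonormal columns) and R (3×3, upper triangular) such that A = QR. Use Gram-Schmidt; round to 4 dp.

Q = [[0.6576, 0.2505, 0.7102], [0.1644, 0.4363, -0.3287], [0.3288, 0.5737, -0.4911], [-0.6576, 0.6464, 0.3825]], R = [[6.0828, -2.7948, 4.1100], [0.0000, 3.3450, -1.9472], [0.0000, 0.0000, 2.5132]]

q_1 = v_1/‖v_1‖ = (4, 1, 2, -4)/6.0828 = (0.6576, 0.1644, 0.3288, -0.6576).
r_{12} = q_1·v_2 = -2.7948.
u_2 = v_2 + 2.7948·q_1 = (0.8378, 1.4595, 1.9189, 2.1622).
‖u_2‖ = 3.3450, so q_2 = (0.2505, 0.4363, 0.5737, 0.6464).
r_{13} = q_1·v_3 = 4.1100; r_{23} = q_2·v_3 = -1.9472.
u_3 = v_3 − 4.1100·q_1 + 1.9472·q_2 = (1.7850, -0.8261, -1.2343, 0.9614).
‖u_3‖ = 2.5132, so q_3 = (0.7102, -0.3287, -0.4911, 0.3825).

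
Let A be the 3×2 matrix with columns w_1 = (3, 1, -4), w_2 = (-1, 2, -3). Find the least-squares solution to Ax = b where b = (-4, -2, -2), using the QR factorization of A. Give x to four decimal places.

x = (-0.6173, 0.9136)

w_1 = (3, 1, -4); ‖w_1‖ = 5.0990, so q_1 = (0.5883, 0.1961, -0.7845).
q_1·w_2 = 0.5883·(-1) + 0.1961·2 + (-0.7845)·(-3) = 2.1573.
u_2 = w_2 − 2.1573·q_1 = (-2.2692, 1.5769, -1.3077).
‖u_2‖ = 3.0571, so q_2 = (-0.7423, 0.5158, -0.4277).
Qᵀb = (-1.1767, 2.7930).
Back-substitute: x_2 = 2.7930/3.0571 = 0.9136.
x_1 = (-1.1767 − 2.1573·0.9136)/5.0990 = -0.6173.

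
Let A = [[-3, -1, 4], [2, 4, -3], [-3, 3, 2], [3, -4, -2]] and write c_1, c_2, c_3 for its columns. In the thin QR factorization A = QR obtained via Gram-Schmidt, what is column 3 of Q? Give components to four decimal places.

e_3 = (0.7508, 0.4981, -0.4336, -0.0149)

e_1 = c_1/‖c_1‖ = (-3, 2, -3, 3)/5.5678 = (-0.5388, 0.3592, -0.5388, 0.5388).
r_{12} = e_1·c_2 = -1.7961.
u_2 = c_2 + 1.7961·e_1 = (-1.9677, 4.6452, 2.0323, -3.0323).
‖u_2‖ = 6.2269, so e_2 = (-0.3160, 0.7460, 0.3264, -0.4870).
r_{13} = e_1·c_3 = -5.3882; r_{23} = e_2·c_3 = -1.8753.
u_3 = c_3 + 5.3882·e_1 + 1.8753·e_2 = (0.5042, 0.3344, -0.2912, -0.0100).
‖u_3‖ = 0.6715, so e_3 = (0.7508, 0.4981, -0.4336, -0.0149).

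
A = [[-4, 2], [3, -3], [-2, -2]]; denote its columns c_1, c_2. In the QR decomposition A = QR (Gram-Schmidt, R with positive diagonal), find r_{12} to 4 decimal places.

q_1 = c_1/‖c_1‖ = (-4, 3, -2)/5.3852 = (-0.7428, 0.5571, -0.3714).
r_{12} = q_1·c_2 = -2.4140.

r_{12} = -2.4140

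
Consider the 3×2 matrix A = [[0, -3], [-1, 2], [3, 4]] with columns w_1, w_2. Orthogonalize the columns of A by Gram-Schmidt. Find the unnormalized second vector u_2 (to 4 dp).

w_1 = (0, -1, 3); ‖w_1‖ = 3.1623, so e_1 = (0.0000, -0.3162, 0.9487).
e_1·w_2 = 0.0000·(-3) + (-0.3162)·2 + 0.9487·4 = 3.1623.
u_2 = w_2 − 3.1623·e_1 = (-3.0000, 3.0000, 1.0000).

u_2 = (-3.0000, 3.0000, 1.0000)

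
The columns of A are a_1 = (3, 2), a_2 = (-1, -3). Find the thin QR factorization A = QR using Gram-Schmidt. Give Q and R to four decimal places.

Q = [[0.8321, 0.5547], [0.5547, -0.8321]], R = [[3.6056, -2.4962], [0.0000, 1.9415]]

q_1 = a_1/‖a_1‖ = (3, 2)/3.6056 = (0.8321, 0.5547).
r_{12} = q_1·a_2 = -2.4962.
u_2 = a_2 + 2.4962·q_1 = (1.0769, -1.6154).
‖u_2‖ = 1.9415, so q_2 = (0.5547, -0.8321).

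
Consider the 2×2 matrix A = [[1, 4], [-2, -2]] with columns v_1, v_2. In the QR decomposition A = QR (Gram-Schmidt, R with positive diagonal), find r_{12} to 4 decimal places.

r_{12} = 3.5777

v_1 = (1, -2); ‖v_1‖ = 2.2361, so q_1 = (0.4472, -0.8944).
r_{12} = q_1·v_2 = 3.5777.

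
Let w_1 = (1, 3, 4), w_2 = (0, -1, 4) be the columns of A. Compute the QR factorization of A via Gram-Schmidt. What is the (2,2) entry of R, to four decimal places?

r_{22} = 3.2404

w_1 = (1, 3, 4); ‖w_1‖ = 5.0990, so q_1 = (0.1961, 0.5883, 0.7845).
q_1·w_2 = 0.1961·0 + 0.5883·(-1) + 0.7845·4 = 2.5495.
u_2 = w_2 − 2.5495·q_1 = (-0.5000, -2.5000, 2.0000).
r_{22} = ‖u_2‖ = 3.2404.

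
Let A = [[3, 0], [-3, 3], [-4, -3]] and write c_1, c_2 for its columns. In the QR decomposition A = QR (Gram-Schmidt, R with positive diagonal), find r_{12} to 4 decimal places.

c_1 = (3, -3, -4); ‖c_1‖ = 5.8310, so q_1 = (0.5145, -0.5145, -0.6860).
r_{12} = q_1·c_2 = 0.5145.

r_{12} = 0.5145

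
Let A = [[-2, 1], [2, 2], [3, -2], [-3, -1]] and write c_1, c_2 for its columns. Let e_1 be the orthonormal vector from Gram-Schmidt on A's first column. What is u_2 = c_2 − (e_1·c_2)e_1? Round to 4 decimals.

u_2 = (0.9231, 2.0769, -1.8846, -1.1154)

c_1 = (-2, 2, 3, -3); ‖c_1‖ = 5.0990, so e_1 = (-0.3922, 0.3922, 0.5883, -0.5883).
e_1·c_2 = (-0.3922)·1 + 0.3922·2 + 0.5883·(-2) + (-0.5883)·(-1) = -0.1961.
u_2 = c_2 + 0.1961·e_1 = (0.9231, 2.0769, -1.8846, -1.1154).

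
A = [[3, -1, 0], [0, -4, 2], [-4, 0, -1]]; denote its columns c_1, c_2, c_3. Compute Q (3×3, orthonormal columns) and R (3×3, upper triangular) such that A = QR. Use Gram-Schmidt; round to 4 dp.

Q = [[0.6000, -0.1569, -0.7845], [0.0000, -0.9806, 0.1961], [-0.8000, -0.1177, -0.5883]], R = [[5.0000, -0.6000, 0.8000], [0.0000, 4.0792, -1.8435], [0.0000, 0.0000, 0.9806]]

c_1 = (3, 0, -4); ‖c_1‖ = 5.0000, so e_1 = (0.6000, 0.0000, -0.8000).
e_1·c_2 = 0.6000·(-1) + 0.0000·(-4) + (-0.8000)·0 = -0.6000.
u_2 = c_2 + 0.6000·e_1 = (-0.6400, -4.0000, -0.4800).
‖u_2‖ = 4.0792, so e_2 = (-0.1569, -0.9806, -0.1177).
e_1·c_3 = 0.6000·0 + 0.0000·2 + (-0.8000)·(-1) = 0.8000; e_2·c_3 = (-0.1569)·0 + (-0.9806)·2 + (-0.1177)·(-1) = -1.8435.
u_3 = c_3 − 0.8000·e_1 + 1.8435·e_2 = (-0.7692, 0.1923, -0.5769).
‖u_3‖ = 0.9806, so e_3 = (-0.7845, 0.1961, -0.5883).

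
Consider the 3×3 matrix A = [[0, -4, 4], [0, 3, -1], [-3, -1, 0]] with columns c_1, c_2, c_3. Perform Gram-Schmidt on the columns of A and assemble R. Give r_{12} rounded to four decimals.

c_1 = (0, 0, -3); ‖c_1‖ = 3.0000, so e_1 = (0.0000, 0.0000, -1.0000).
r_{12} = e_1·c_2 = 1.0000.

r_{12} = 1.0000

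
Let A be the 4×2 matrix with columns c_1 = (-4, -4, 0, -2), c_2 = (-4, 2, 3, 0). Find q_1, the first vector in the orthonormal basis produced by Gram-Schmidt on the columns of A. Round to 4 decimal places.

q_1 = (-0.6667, -0.6667, 0.0000, -0.3333)

c_1 = (-4, -4, 0, -2); ‖c_1‖ = 6.0000, so q_1 = (-0.6667, -0.6667, 0.0000, -0.3333).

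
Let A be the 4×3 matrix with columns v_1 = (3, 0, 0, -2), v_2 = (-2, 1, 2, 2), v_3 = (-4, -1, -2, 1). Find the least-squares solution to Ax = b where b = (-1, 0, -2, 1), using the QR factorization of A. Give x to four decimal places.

x = (-2.6000, -1.6667, -0.8667)

e_1 = v_1/‖v_1‖ = (3, 0, 0, -2)/3.6056 = (0.8321, 0.0000, 0.0000, -0.5547).
r_{12} = e_1·v_2 = -2.7735.
u_2 = v_2 + 2.7735·e_1 = (0.3077, 1.0000, 2.0000, 0.4615).
‖u_2‖ = 2.3038, so e_2 = (0.1336, 0.4341, 0.8681, 0.2003).
r_{13} = e_1·v_3 = -3.8829; r_{23} = e_2·v_3 = -2.5042.
u_3 = v_3 + 3.8829·e_1 + 2.5042·e_2 = (-0.4348, 0.0870, 0.1739, -0.6522).
‖u_3‖ = 0.8076, so e_3 = (-0.5384, 0.1077, 0.2154, -0.8076).
Qᵀb = (-1.3868, -1.6695, -0.6999).
Back-substitute: x_3 = -0.6999/0.8076 = -0.8667.
x_2 = (-1.6695 + 2.5042·(-0.8667))/2.3038 = -1.6667.
x_1 = (-1.3868 + 2.7735·(-1.6667) + 3.8829·(-0.8667))/3.6056 = -2.6000.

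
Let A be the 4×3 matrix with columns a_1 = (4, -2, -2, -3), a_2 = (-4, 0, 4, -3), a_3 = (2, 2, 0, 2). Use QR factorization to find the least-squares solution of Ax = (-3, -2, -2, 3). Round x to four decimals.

a_1 = (4, -2, -2, -3); ‖a_1‖ = 5.7446, so q_1 = (0.6963, -0.3482, -0.3482, -0.5222).
q_1·a_2 = 0.6963·(-4) + (-0.3482)·0 + (-0.3482)·4 + (-0.5222)·(-3) = -2.6112.
u_2 = a_2 + 2.6112·q_1 = (-2.1818, -0.9091, 3.0909, -4.3636).
‖u_2‖ = 5.8465, so q_2 = (-0.3732, -0.1555, 0.5287, -0.7464).
q_1·a_3 = 0.6963·2 + (-0.3482)·2 + (-0.3482)·0 + (-0.5222)·2 = -0.3482; q_2·a_3 = (-0.3732)·2 + (-0.1555)·2 + 0.5287·0 + (-0.7464)·2 = -2.5501.
u_3 = a_3 + 0.3482·q_1 + 2.5501·q_2 = (1.2908, 1.4823, 1.2270, -0.0851).
‖u_3‖ = 2.3186, so q_3 = (0.5567, 0.6393, 0.5292, -0.0367).
Qᵀb = (-2.2630, -1.8659, -4.1172).
Back-substitute: x_3 = -4.1172/2.3186 = -1.7757.
x_2 = (-1.8659 + 2.5501·(-1.7757))/5.8465 = -1.0937.
x_1 = (-2.2630 + 2.6112·(-1.0937) + 0.3482·(-1.7757))/5.7446 = -0.9987.

x = (-0.9987, -1.0937, -1.7757)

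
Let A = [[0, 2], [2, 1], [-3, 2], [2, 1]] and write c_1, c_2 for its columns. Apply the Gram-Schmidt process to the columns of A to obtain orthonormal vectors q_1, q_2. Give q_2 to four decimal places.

q_2 = (0.6400, 0.3953, 0.5271, 0.3953)

q_1 = c_1/‖c_1‖ = (0, 2, -3, 2)/4.1231 = (0.0000, 0.4851, -0.7276, 0.4851).
r_{12} = q_1·c_2 = -0.4851.
u_2 = c_2 + 0.4851·q_1 = (2.0000, 1.2353, 1.6471, 1.2353).
‖u_2‖ = 3.1249, so q_2 = (0.6400, 0.3953, 0.5271, 0.3953).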